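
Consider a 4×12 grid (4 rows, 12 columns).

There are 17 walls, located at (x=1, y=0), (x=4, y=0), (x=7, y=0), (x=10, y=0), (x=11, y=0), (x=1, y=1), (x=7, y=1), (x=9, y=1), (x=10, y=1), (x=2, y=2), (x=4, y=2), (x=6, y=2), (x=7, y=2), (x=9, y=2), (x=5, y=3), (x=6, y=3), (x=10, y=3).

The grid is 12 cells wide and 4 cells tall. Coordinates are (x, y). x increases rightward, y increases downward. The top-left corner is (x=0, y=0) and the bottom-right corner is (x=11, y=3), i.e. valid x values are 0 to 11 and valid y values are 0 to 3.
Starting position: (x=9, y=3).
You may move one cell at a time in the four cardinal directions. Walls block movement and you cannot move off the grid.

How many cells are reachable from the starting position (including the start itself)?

Answer: Reachable cells: 7

Derivation:
BFS flood-fill from (x=9, y=3):
  Distance 0: (x=9, y=3)
  Distance 1: (x=8, y=3)
  Distance 2: (x=8, y=2), (x=7, y=3)
  Distance 3: (x=8, y=1)
  Distance 4: (x=8, y=0)
  Distance 5: (x=9, y=0)
Total reachable: 7 (grid has 31 open cells total)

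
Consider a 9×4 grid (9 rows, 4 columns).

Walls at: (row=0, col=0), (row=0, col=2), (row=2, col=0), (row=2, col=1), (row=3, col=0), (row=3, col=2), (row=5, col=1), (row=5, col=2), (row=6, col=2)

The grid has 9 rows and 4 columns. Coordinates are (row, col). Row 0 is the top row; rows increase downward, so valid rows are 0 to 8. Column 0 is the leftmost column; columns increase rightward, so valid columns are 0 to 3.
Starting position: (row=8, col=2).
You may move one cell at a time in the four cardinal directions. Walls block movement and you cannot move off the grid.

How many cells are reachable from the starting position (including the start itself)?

BFS flood-fill from (row=8, col=2):
  Distance 0: (row=8, col=2)
  Distance 1: (row=7, col=2), (row=8, col=1), (row=8, col=3)
  Distance 2: (row=7, col=1), (row=7, col=3), (row=8, col=0)
  Distance 3: (row=6, col=1), (row=6, col=3), (row=7, col=0)
  Distance 4: (row=5, col=3), (row=6, col=0)
  Distance 5: (row=4, col=3), (row=5, col=0)
  Distance 6: (row=3, col=3), (row=4, col=0), (row=4, col=2)
  Distance 7: (row=2, col=3), (row=4, col=1)
  Distance 8: (row=1, col=3), (row=2, col=2), (row=3, col=1)
  Distance 9: (row=0, col=3), (row=1, col=2)
  Distance 10: (row=1, col=1)
  Distance 11: (row=0, col=1), (row=1, col=0)
Total reachable: 27 (grid has 27 open cells total)

Answer: Reachable cells: 27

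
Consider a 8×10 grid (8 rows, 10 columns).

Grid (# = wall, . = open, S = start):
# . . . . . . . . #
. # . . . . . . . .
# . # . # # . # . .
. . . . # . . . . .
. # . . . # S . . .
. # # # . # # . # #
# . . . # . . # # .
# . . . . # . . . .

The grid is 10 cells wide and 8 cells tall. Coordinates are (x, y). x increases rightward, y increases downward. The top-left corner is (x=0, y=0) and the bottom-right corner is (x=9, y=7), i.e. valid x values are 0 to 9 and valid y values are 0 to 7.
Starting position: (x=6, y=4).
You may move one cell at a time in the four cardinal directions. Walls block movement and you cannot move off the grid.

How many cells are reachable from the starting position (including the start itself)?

Answer: Reachable cells: 41

Derivation:
BFS flood-fill from (x=6, y=4):
  Distance 0: (x=6, y=4)
  Distance 1: (x=6, y=3), (x=7, y=4)
  Distance 2: (x=6, y=2), (x=5, y=3), (x=7, y=3), (x=8, y=4), (x=7, y=5)
  Distance 3: (x=6, y=1), (x=8, y=3), (x=9, y=4)
  Distance 4: (x=6, y=0), (x=5, y=1), (x=7, y=1), (x=8, y=2), (x=9, y=3)
  Distance 5: (x=5, y=0), (x=7, y=0), (x=4, y=1), (x=8, y=1), (x=9, y=2)
  Distance 6: (x=4, y=0), (x=8, y=0), (x=3, y=1), (x=9, y=1)
  Distance 7: (x=3, y=0), (x=2, y=1), (x=3, y=2)
  Distance 8: (x=2, y=0), (x=3, y=3)
  Distance 9: (x=1, y=0), (x=2, y=3), (x=3, y=4)
  Distance 10: (x=1, y=3), (x=2, y=4), (x=4, y=4)
  Distance 11: (x=1, y=2), (x=0, y=3), (x=4, y=5)
  Distance 12: (x=0, y=4)
  Distance 13: (x=0, y=5)
Total reachable: 41 (grid has 56 open cells total)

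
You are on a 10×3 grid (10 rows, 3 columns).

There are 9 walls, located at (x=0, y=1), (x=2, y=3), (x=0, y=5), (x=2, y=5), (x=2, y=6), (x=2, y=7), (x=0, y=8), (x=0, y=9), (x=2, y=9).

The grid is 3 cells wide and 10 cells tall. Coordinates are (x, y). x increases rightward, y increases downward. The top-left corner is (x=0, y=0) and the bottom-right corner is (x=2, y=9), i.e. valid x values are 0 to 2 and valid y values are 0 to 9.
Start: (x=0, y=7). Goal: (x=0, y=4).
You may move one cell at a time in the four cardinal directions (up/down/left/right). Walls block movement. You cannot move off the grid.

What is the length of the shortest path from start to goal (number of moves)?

BFS from (x=0, y=7) until reaching (x=0, y=4):
  Distance 0: (x=0, y=7)
  Distance 1: (x=0, y=6), (x=1, y=7)
  Distance 2: (x=1, y=6), (x=1, y=8)
  Distance 3: (x=1, y=5), (x=2, y=8), (x=1, y=9)
  Distance 4: (x=1, y=4)
  Distance 5: (x=1, y=3), (x=0, y=4), (x=2, y=4)  <- goal reached here
One shortest path (5 moves): (x=0, y=7) -> (x=1, y=7) -> (x=1, y=6) -> (x=1, y=5) -> (x=1, y=4) -> (x=0, y=4)

Answer: Shortest path length: 5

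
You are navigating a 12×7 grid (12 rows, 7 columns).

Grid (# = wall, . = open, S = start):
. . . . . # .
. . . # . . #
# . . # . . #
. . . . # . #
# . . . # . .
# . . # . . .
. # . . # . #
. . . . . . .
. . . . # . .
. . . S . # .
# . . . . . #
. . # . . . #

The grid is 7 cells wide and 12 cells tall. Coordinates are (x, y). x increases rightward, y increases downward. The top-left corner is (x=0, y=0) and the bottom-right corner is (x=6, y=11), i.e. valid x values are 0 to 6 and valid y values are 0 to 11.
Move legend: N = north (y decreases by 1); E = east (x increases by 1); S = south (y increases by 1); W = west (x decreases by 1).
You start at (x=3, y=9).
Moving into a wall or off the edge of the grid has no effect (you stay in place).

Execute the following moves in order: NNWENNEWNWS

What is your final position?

Start: (x=3, y=9)
  N (north): (x=3, y=9) -> (x=3, y=8)
  N (north): (x=3, y=8) -> (x=3, y=7)
  W (west): (x=3, y=7) -> (x=2, y=7)
  E (east): (x=2, y=7) -> (x=3, y=7)
  N (north): (x=3, y=7) -> (x=3, y=6)
  N (north): blocked, stay at (x=3, y=6)
  E (east): blocked, stay at (x=3, y=6)
  W (west): (x=3, y=6) -> (x=2, y=6)
  N (north): (x=2, y=6) -> (x=2, y=5)
  W (west): (x=2, y=5) -> (x=1, y=5)
  S (south): blocked, stay at (x=1, y=5)
Final: (x=1, y=5)

Answer: Final position: (x=1, y=5)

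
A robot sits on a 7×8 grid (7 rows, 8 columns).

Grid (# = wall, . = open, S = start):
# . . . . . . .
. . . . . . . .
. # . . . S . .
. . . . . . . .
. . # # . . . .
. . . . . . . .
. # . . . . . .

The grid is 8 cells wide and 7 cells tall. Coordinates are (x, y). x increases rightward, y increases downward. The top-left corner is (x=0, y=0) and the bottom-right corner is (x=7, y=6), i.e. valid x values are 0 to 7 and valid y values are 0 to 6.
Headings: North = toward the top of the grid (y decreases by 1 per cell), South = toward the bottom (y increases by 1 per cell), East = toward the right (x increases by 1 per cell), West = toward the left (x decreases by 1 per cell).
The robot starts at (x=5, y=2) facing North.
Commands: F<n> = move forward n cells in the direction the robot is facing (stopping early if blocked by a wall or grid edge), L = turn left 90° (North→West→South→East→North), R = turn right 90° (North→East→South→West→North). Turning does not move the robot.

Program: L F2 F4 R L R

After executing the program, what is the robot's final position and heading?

Start: (x=5, y=2), facing North
  L: turn left, now facing West
  F2: move forward 2, now at (x=3, y=2)
  F4: move forward 1/4 (blocked), now at (x=2, y=2)
  R: turn right, now facing North
  L: turn left, now facing West
  R: turn right, now facing North
Final: (x=2, y=2), facing North

Answer: Final position: (x=2, y=2), facing North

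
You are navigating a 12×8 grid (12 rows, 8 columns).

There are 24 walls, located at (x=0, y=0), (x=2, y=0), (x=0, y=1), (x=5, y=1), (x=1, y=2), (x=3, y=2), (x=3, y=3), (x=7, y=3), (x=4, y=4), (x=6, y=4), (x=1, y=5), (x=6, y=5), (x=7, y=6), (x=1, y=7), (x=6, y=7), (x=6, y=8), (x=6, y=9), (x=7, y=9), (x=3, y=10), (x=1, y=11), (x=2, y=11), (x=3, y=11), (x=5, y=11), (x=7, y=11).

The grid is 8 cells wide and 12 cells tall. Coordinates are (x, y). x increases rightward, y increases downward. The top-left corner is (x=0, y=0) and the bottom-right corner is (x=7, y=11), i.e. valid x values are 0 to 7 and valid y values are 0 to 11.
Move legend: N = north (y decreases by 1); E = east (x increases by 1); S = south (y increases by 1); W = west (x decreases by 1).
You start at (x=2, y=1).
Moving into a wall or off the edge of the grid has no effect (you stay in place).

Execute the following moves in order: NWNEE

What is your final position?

Start: (x=2, y=1)
  N (north): blocked, stay at (x=2, y=1)
  W (west): (x=2, y=1) -> (x=1, y=1)
  N (north): (x=1, y=1) -> (x=1, y=0)
  E (east): blocked, stay at (x=1, y=0)
  E (east): blocked, stay at (x=1, y=0)
Final: (x=1, y=0)

Answer: Final position: (x=1, y=0)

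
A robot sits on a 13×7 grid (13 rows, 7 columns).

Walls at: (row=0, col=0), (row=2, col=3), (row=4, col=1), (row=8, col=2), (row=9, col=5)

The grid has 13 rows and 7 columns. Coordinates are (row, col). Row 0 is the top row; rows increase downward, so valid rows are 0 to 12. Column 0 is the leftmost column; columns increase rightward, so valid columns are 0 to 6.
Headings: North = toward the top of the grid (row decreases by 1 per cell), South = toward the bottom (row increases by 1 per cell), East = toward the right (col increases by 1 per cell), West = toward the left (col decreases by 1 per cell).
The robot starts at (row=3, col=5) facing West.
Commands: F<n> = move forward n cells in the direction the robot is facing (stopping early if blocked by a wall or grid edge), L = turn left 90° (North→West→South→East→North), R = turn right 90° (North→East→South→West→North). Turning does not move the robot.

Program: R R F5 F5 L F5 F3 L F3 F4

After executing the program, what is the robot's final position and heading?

Start: (row=3, col=5), facing West
  R: turn right, now facing North
  R: turn right, now facing East
  F5: move forward 1/5 (blocked), now at (row=3, col=6)
  F5: move forward 0/5 (blocked), now at (row=3, col=6)
  L: turn left, now facing North
  F5: move forward 3/5 (blocked), now at (row=0, col=6)
  F3: move forward 0/3 (blocked), now at (row=0, col=6)
  L: turn left, now facing West
  F3: move forward 3, now at (row=0, col=3)
  F4: move forward 2/4 (blocked), now at (row=0, col=1)
Final: (row=0, col=1), facing West

Answer: Final position: (row=0, col=1), facing West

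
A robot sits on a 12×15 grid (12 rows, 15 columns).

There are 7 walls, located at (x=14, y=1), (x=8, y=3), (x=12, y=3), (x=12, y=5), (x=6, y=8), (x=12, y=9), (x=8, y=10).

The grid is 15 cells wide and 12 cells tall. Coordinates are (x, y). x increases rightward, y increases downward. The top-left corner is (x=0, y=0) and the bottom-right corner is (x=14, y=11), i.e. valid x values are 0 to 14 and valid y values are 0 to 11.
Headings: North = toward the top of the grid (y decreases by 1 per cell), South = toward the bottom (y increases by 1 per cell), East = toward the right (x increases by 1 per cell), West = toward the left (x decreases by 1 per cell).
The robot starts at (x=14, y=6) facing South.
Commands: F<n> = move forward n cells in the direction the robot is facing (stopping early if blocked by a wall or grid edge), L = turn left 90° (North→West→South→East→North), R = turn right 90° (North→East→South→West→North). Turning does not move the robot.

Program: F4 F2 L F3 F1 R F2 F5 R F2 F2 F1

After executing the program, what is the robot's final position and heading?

Start: (x=14, y=6), facing South
  F4: move forward 4, now at (x=14, y=10)
  F2: move forward 1/2 (blocked), now at (x=14, y=11)
  L: turn left, now facing East
  F3: move forward 0/3 (blocked), now at (x=14, y=11)
  F1: move forward 0/1 (blocked), now at (x=14, y=11)
  R: turn right, now facing South
  F2: move forward 0/2 (blocked), now at (x=14, y=11)
  F5: move forward 0/5 (blocked), now at (x=14, y=11)
  R: turn right, now facing West
  F2: move forward 2, now at (x=12, y=11)
  F2: move forward 2, now at (x=10, y=11)
  F1: move forward 1, now at (x=9, y=11)
Final: (x=9, y=11), facing West

Answer: Final position: (x=9, y=11), facing West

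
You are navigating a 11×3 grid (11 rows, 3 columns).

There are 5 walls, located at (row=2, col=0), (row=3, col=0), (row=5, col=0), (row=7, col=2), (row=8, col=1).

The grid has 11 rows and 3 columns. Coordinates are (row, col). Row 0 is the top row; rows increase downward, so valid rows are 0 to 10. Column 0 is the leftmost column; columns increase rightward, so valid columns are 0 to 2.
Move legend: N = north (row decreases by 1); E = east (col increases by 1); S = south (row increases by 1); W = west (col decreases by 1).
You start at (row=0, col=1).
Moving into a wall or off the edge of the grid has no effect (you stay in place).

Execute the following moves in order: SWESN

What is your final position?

Start: (row=0, col=1)
  S (south): (row=0, col=1) -> (row=1, col=1)
  W (west): (row=1, col=1) -> (row=1, col=0)
  E (east): (row=1, col=0) -> (row=1, col=1)
  S (south): (row=1, col=1) -> (row=2, col=1)
  N (north): (row=2, col=1) -> (row=1, col=1)
Final: (row=1, col=1)

Answer: Final position: (row=1, col=1)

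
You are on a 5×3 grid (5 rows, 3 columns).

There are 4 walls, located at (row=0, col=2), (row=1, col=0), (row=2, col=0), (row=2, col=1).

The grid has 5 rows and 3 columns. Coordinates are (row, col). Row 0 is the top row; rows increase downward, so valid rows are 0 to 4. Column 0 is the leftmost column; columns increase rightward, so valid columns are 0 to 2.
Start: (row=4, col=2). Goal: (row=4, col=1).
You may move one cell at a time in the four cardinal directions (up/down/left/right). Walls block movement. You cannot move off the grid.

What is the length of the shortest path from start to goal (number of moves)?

Answer: Shortest path length: 1

Derivation:
BFS from (row=4, col=2) until reaching (row=4, col=1):
  Distance 0: (row=4, col=2)
  Distance 1: (row=3, col=2), (row=4, col=1)  <- goal reached here
One shortest path (1 moves): (row=4, col=2) -> (row=4, col=1)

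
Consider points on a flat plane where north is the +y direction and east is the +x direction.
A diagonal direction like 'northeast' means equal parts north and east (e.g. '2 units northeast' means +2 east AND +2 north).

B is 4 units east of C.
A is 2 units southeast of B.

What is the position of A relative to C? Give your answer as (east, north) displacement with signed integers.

Place C at the origin (east=0, north=0).
  B is 4 units east of C: delta (east=+4, north=+0); B at (east=4, north=0).
  A is 2 units southeast of B: delta (east=+2, north=-2); A at (east=6, north=-2).
Therefore A relative to C: (east=6, north=-2).

Answer: A is at (east=6, north=-2) relative to C.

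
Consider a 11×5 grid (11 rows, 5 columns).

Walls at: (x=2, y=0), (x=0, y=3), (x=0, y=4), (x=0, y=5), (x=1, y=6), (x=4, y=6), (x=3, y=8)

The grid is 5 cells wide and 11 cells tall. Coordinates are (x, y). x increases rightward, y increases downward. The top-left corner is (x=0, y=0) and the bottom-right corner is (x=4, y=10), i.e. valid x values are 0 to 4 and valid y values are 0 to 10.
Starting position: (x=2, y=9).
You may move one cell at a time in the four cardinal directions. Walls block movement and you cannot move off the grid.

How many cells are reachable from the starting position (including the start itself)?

BFS flood-fill from (x=2, y=9):
  Distance 0: (x=2, y=9)
  Distance 1: (x=2, y=8), (x=1, y=9), (x=3, y=9), (x=2, y=10)
  Distance 2: (x=2, y=7), (x=1, y=8), (x=0, y=9), (x=4, y=9), (x=1, y=10), (x=3, y=10)
  Distance 3: (x=2, y=6), (x=1, y=7), (x=3, y=7), (x=0, y=8), (x=4, y=8), (x=0, y=10), (x=4, y=10)
  Distance 4: (x=2, y=5), (x=3, y=6), (x=0, y=7), (x=4, y=7)
  Distance 5: (x=2, y=4), (x=1, y=5), (x=3, y=5), (x=0, y=6)
  Distance 6: (x=2, y=3), (x=1, y=4), (x=3, y=4), (x=4, y=5)
  Distance 7: (x=2, y=2), (x=1, y=3), (x=3, y=3), (x=4, y=4)
  Distance 8: (x=2, y=1), (x=1, y=2), (x=3, y=2), (x=4, y=3)
  Distance 9: (x=1, y=1), (x=3, y=1), (x=0, y=2), (x=4, y=2)
  Distance 10: (x=1, y=0), (x=3, y=0), (x=0, y=1), (x=4, y=1)
  Distance 11: (x=0, y=0), (x=4, y=0)
Total reachable: 48 (grid has 48 open cells total)

Answer: Reachable cells: 48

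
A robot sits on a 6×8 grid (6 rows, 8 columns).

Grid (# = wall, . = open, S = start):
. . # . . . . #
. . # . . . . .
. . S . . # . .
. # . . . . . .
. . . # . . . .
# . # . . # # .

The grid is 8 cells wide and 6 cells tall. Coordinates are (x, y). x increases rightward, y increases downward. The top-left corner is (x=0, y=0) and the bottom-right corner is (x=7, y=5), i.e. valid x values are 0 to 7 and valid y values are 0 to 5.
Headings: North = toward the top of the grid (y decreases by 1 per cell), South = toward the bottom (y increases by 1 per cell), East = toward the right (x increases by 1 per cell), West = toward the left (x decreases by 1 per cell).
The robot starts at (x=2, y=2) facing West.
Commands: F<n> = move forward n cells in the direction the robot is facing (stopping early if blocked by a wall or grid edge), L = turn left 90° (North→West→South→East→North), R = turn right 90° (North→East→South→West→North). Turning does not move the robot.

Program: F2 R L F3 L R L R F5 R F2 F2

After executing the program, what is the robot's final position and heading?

Start: (x=2, y=2), facing West
  F2: move forward 2, now at (x=0, y=2)
  R: turn right, now facing North
  L: turn left, now facing West
  F3: move forward 0/3 (blocked), now at (x=0, y=2)
  L: turn left, now facing South
  R: turn right, now facing West
  L: turn left, now facing South
  R: turn right, now facing West
  F5: move forward 0/5 (blocked), now at (x=0, y=2)
  R: turn right, now facing North
  F2: move forward 2, now at (x=0, y=0)
  F2: move forward 0/2 (blocked), now at (x=0, y=0)
Final: (x=0, y=0), facing North

Answer: Final position: (x=0, y=0), facing North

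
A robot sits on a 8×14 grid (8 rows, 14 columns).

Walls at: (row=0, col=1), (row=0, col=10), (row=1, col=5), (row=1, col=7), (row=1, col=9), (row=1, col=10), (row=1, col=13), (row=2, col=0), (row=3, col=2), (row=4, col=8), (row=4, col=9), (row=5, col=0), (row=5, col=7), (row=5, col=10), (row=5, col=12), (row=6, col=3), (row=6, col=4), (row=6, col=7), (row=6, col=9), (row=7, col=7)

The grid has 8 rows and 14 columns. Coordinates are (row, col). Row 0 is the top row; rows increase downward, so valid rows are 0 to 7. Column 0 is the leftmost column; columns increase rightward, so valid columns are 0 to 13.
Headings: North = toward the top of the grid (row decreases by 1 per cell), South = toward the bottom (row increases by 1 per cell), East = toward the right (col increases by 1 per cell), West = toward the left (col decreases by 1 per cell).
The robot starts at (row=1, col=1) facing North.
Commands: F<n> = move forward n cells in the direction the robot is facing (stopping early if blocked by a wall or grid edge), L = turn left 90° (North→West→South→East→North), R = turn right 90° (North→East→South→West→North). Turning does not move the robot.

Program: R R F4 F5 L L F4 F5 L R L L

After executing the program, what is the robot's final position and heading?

Start: (row=1, col=1), facing North
  R: turn right, now facing East
  R: turn right, now facing South
  F4: move forward 4, now at (row=5, col=1)
  F5: move forward 2/5 (blocked), now at (row=7, col=1)
  L: turn left, now facing East
  L: turn left, now facing North
  F4: move forward 4, now at (row=3, col=1)
  F5: move forward 2/5 (blocked), now at (row=1, col=1)
  L: turn left, now facing West
  R: turn right, now facing North
  L: turn left, now facing West
  L: turn left, now facing South
Final: (row=1, col=1), facing South

Answer: Final position: (row=1, col=1), facing South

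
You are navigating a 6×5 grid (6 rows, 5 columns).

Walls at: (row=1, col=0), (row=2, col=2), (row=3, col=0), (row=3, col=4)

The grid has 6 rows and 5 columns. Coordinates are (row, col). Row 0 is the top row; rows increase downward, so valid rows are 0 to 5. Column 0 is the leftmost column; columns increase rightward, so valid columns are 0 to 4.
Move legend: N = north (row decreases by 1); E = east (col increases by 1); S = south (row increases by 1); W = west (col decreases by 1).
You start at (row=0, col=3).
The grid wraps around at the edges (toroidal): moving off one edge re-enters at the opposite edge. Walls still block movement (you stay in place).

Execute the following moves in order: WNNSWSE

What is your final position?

Start: (row=0, col=3)
  W (west): (row=0, col=3) -> (row=0, col=2)
  N (north): (row=0, col=2) -> (row=5, col=2)
  N (north): (row=5, col=2) -> (row=4, col=2)
  S (south): (row=4, col=2) -> (row=5, col=2)
  W (west): (row=5, col=2) -> (row=5, col=1)
  S (south): (row=5, col=1) -> (row=0, col=1)
  E (east): (row=0, col=1) -> (row=0, col=2)
Final: (row=0, col=2)

Answer: Final position: (row=0, col=2)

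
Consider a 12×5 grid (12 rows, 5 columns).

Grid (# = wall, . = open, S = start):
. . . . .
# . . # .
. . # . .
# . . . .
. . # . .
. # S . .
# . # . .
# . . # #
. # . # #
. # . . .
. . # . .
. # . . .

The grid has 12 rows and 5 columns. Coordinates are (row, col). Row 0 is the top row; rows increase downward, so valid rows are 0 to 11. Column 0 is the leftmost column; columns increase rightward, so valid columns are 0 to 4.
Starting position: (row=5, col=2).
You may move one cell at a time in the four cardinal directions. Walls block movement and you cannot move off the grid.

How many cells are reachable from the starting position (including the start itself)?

Answer: Reachable cells: 26

Derivation:
BFS flood-fill from (row=5, col=2):
  Distance 0: (row=5, col=2)
  Distance 1: (row=5, col=3)
  Distance 2: (row=4, col=3), (row=5, col=4), (row=6, col=3)
  Distance 3: (row=3, col=3), (row=4, col=4), (row=6, col=4)
  Distance 4: (row=2, col=3), (row=3, col=2), (row=3, col=4)
  Distance 5: (row=2, col=4), (row=3, col=1)
  Distance 6: (row=1, col=4), (row=2, col=1), (row=4, col=1)
  Distance 7: (row=0, col=4), (row=1, col=1), (row=2, col=0), (row=4, col=0)
  Distance 8: (row=0, col=1), (row=0, col=3), (row=1, col=2), (row=5, col=0)
  Distance 9: (row=0, col=0), (row=0, col=2)
Total reachable: 26 (grid has 43 open cells total)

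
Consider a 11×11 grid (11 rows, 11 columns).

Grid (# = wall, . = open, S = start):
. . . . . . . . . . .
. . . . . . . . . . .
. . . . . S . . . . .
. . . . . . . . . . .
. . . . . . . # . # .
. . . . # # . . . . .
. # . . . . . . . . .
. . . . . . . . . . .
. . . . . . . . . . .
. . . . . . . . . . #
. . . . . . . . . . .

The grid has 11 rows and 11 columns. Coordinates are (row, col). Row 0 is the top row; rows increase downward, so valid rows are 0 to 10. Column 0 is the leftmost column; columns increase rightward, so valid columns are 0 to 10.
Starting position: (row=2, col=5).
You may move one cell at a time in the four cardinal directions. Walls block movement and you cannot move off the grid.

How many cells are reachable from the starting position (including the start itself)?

Answer: Reachable cells: 115

Derivation:
BFS flood-fill from (row=2, col=5):
  Distance 0: (row=2, col=5)
  Distance 1: (row=1, col=5), (row=2, col=4), (row=2, col=6), (row=3, col=5)
  Distance 2: (row=0, col=5), (row=1, col=4), (row=1, col=6), (row=2, col=3), (row=2, col=7), (row=3, col=4), (row=3, col=6), (row=4, col=5)
  Distance 3: (row=0, col=4), (row=0, col=6), (row=1, col=3), (row=1, col=7), (row=2, col=2), (row=2, col=8), (row=3, col=3), (row=3, col=7), (row=4, col=4), (row=4, col=6)
  Distance 4: (row=0, col=3), (row=0, col=7), (row=1, col=2), (row=1, col=8), (row=2, col=1), (row=2, col=9), (row=3, col=2), (row=3, col=8), (row=4, col=3), (row=5, col=6)
  Distance 5: (row=0, col=2), (row=0, col=8), (row=1, col=1), (row=1, col=9), (row=2, col=0), (row=2, col=10), (row=3, col=1), (row=3, col=9), (row=4, col=2), (row=4, col=8), (row=5, col=3), (row=5, col=7), (row=6, col=6)
  Distance 6: (row=0, col=1), (row=0, col=9), (row=1, col=0), (row=1, col=10), (row=3, col=0), (row=3, col=10), (row=4, col=1), (row=5, col=2), (row=5, col=8), (row=6, col=3), (row=6, col=5), (row=6, col=7), (row=7, col=6)
  Distance 7: (row=0, col=0), (row=0, col=10), (row=4, col=0), (row=4, col=10), (row=5, col=1), (row=5, col=9), (row=6, col=2), (row=6, col=4), (row=6, col=8), (row=7, col=3), (row=7, col=5), (row=7, col=7), (row=8, col=6)
  Distance 8: (row=5, col=0), (row=5, col=10), (row=6, col=9), (row=7, col=2), (row=7, col=4), (row=7, col=8), (row=8, col=3), (row=8, col=5), (row=8, col=7), (row=9, col=6)
  Distance 9: (row=6, col=0), (row=6, col=10), (row=7, col=1), (row=7, col=9), (row=8, col=2), (row=8, col=4), (row=8, col=8), (row=9, col=3), (row=9, col=5), (row=9, col=7), (row=10, col=6)
  Distance 10: (row=7, col=0), (row=7, col=10), (row=8, col=1), (row=8, col=9), (row=9, col=2), (row=9, col=4), (row=9, col=8), (row=10, col=3), (row=10, col=5), (row=10, col=7)
  Distance 11: (row=8, col=0), (row=8, col=10), (row=9, col=1), (row=9, col=9), (row=10, col=2), (row=10, col=4), (row=10, col=8)
  Distance 12: (row=9, col=0), (row=10, col=1), (row=10, col=9)
  Distance 13: (row=10, col=0), (row=10, col=10)
Total reachable: 115 (grid has 115 open cells total)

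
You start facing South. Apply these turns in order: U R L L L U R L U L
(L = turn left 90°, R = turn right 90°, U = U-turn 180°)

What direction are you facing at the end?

Answer: Final heading: East

Derivation:
Start: South
  U (U-turn (180°)) -> North
  R (right (90° clockwise)) -> East
  L (left (90° counter-clockwise)) -> North
  L (left (90° counter-clockwise)) -> West
  L (left (90° counter-clockwise)) -> South
  U (U-turn (180°)) -> North
  R (right (90° clockwise)) -> East
  L (left (90° counter-clockwise)) -> North
  U (U-turn (180°)) -> South
  L (left (90° counter-clockwise)) -> East
Final: East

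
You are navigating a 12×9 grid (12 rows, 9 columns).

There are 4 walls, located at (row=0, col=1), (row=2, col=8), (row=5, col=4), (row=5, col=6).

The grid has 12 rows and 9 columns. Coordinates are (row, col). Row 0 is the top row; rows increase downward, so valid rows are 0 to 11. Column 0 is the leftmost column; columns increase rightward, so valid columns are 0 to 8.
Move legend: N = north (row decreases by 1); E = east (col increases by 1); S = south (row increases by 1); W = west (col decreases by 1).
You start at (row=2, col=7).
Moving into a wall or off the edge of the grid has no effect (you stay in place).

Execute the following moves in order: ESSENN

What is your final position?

Answer: Final position: (row=3, col=8)

Derivation:
Start: (row=2, col=7)
  E (east): blocked, stay at (row=2, col=7)
  S (south): (row=2, col=7) -> (row=3, col=7)
  S (south): (row=3, col=7) -> (row=4, col=7)
  E (east): (row=4, col=7) -> (row=4, col=8)
  N (north): (row=4, col=8) -> (row=3, col=8)
  N (north): blocked, stay at (row=3, col=8)
Final: (row=3, col=8)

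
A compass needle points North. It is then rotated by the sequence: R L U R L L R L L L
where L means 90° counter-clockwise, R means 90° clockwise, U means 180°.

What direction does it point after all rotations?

Answer: Final heading: West

Derivation:
Start: North
  R (right (90° clockwise)) -> East
  L (left (90° counter-clockwise)) -> North
  U (U-turn (180°)) -> South
  R (right (90° clockwise)) -> West
  L (left (90° counter-clockwise)) -> South
  L (left (90° counter-clockwise)) -> East
  R (right (90° clockwise)) -> South
  L (left (90° counter-clockwise)) -> East
  L (left (90° counter-clockwise)) -> North
  L (left (90° counter-clockwise)) -> West
Final: West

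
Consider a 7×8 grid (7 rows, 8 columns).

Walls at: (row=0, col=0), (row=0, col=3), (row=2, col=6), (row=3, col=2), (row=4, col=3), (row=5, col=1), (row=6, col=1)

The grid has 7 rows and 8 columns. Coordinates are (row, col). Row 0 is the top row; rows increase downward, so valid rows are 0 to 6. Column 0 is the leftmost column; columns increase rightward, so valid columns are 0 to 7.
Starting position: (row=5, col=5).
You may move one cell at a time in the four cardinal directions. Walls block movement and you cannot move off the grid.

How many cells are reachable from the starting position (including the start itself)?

BFS flood-fill from (row=5, col=5):
  Distance 0: (row=5, col=5)
  Distance 1: (row=4, col=5), (row=5, col=4), (row=5, col=6), (row=6, col=5)
  Distance 2: (row=3, col=5), (row=4, col=4), (row=4, col=6), (row=5, col=3), (row=5, col=7), (row=6, col=4), (row=6, col=6)
  Distance 3: (row=2, col=5), (row=3, col=4), (row=3, col=6), (row=4, col=7), (row=5, col=2), (row=6, col=3), (row=6, col=7)
  Distance 4: (row=1, col=5), (row=2, col=4), (row=3, col=3), (row=3, col=7), (row=4, col=2), (row=6, col=2)
  Distance 5: (row=0, col=5), (row=1, col=4), (row=1, col=6), (row=2, col=3), (row=2, col=7), (row=4, col=1)
  Distance 6: (row=0, col=4), (row=0, col=6), (row=1, col=3), (row=1, col=7), (row=2, col=2), (row=3, col=1), (row=4, col=0)
  Distance 7: (row=0, col=7), (row=1, col=2), (row=2, col=1), (row=3, col=0), (row=5, col=0)
  Distance 8: (row=0, col=2), (row=1, col=1), (row=2, col=0), (row=6, col=0)
  Distance 9: (row=0, col=1), (row=1, col=0)
Total reachable: 49 (grid has 49 open cells total)

Answer: Reachable cells: 49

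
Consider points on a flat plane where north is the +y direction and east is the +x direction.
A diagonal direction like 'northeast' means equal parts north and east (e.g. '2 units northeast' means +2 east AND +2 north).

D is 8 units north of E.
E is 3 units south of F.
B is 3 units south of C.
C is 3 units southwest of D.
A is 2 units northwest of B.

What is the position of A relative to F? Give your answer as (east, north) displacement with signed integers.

Answer: A is at (east=-5, north=1) relative to F.

Derivation:
Place F at the origin (east=0, north=0).
  E is 3 units south of F: delta (east=+0, north=-3); E at (east=0, north=-3).
  D is 8 units north of E: delta (east=+0, north=+8); D at (east=0, north=5).
  C is 3 units southwest of D: delta (east=-3, north=-3); C at (east=-3, north=2).
  B is 3 units south of C: delta (east=+0, north=-3); B at (east=-3, north=-1).
  A is 2 units northwest of B: delta (east=-2, north=+2); A at (east=-5, north=1).
Therefore A relative to F: (east=-5, north=1).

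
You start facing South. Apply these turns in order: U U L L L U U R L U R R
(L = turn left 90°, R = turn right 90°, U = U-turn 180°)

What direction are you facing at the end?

Answer: Final heading: West

Derivation:
Start: South
  U (U-turn (180°)) -> North
  U (U-turn (180°)) -> South
  L (left (90° counter-clockwise)) -> East
  L (left (90° counter-clockwise)) -> North
  L (left (90° counter-clockwise)) -> West
  U (U-turn (180°)) -> East
  U (U-turn (180°)) -> West
  R (right (90° clockwise)) -> North
  L (left (90° counter-clockwise)) -> West
  U (U-turn (180°)) -> East
  R (right (90° clockwise)) -> South
  R (right (90° clockwise)) -> West
Final: West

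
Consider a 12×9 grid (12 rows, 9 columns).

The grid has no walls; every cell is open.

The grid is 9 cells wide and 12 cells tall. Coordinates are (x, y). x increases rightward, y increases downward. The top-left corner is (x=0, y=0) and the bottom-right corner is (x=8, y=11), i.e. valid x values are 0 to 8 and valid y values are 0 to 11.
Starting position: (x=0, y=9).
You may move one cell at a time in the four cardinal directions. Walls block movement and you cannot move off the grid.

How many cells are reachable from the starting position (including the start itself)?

Answer: Reachable cells: 108

Derivation:
BFS flood-fill from (x=0, y=9):
  Distance 0: (x=0, y=9)
  Distance 1: (x=0, y=8), (x=1, y=9), (x=0, y=10)
  Distance 2: (x=0, y=7), (x=1, y=8), (x=2, y=9), (x=1, y=10), (x=0, y=11)
  Distance 3: (x=0, y=6), (x=1, y=7), (x=2, y=8), (x=3, y=9), (x=2, y=10), (x=1, y=11)
  Distance 4: (x=0, y=5), (x=1, y=6), (x=2, y=7), (x=3, y=8), (x=4, y=9), (x=3, y=10), (x=2, y=11)
  Distance 5: (x=0, y=4), (x=1, y=5), (x=2, y=6), (x=3, y=7), (x=4, y=8), (x=5, y=9), (x=4, y=10), (x=3, y=11)
  Distance 6: (x=0, y=3), (x=1, y=4), (x=2, y=5), (x=3, y=6), (x=4, y=7), (x=5, y=8), (x=6, y=9), (x=5, y=10), (x=4, y=11)
  Distance 7: (x=0, y=2), (x=1, y=3), (x=2, y=4), (x=3, y=5), (x=4, y=6), (x=5, y=7), (x=6, y=8), (x=7, y=9), (x=6, y=10), (x=5, y=11)
  Distance 8: (x=0, y=1), (x=1, y=2), (x=2, y=3), (x=3, y=4), (x=4, y=5), (x=5, y=6), (x=6, y=7), (x=7, y=8), (x=8, y=9), (x=7, y=10), (x=6, y=11)
  Distance 9: (x=0, y=0), (x=1, y=1), (x=2, y=2), (x=3, y=3), (x=4, y=4), (x=5, y=5), (x=6, y=6), (x=7, y=7), (x=8, y=8), (x=8, y=10), (x=7, y=11)
  Distance 10: (x=1, y=0), (x=2, y=1), (x=3, y=2), (x=4, y=3), (x=5, y=4), (x=6, y=5), (x=7, y=6), (x=8, y=7), (x=8, y=11)
  Distance 11: (x=2, y=0), (x=3, y=1), (x=4, y=2), (x=5, y=3), (x=6, y=4), (x=7, y=5), (x=8, y=6)
  Distance 12: (x=3, y=0), (x=4, y=1), (x=5, y=2), (x=6, y=3), (x=7, y=4), (x=8, y=5)
  Distance 13: (x=4, y=0), (x=5, y=1), (x=6, y=2), (x=7, y=3), (x=8, y=4)
  Distance 14: (x=5, y=0), (x=6, y=1), (x=7, y=2), (x=8, y=3)
  Distance 15: (x=6, y=0), (x=7, y=1), (x=8, y=2)
  Distance 16: (x=7, y=0), (x=8, y=1)
  Distance 17: (x=8, y=0)
Total reachable: 108 (grid has 108 open cells total)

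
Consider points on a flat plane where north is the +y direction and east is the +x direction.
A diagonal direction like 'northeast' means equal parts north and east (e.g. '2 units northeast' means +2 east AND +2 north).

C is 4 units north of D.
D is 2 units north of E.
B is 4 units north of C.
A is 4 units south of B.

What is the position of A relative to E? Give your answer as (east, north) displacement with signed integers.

Answer: A is at (east=0, north=6) relative to E.

Derivation:
Place E at the origin (east=0, north=0).
  D is 2 units north of E: delta (east=+0, north=+2); D at (east=0, north=2).
  C is 4 units north of D: delta (east=+0, north=+4); C at (east=0, north=6).
  B is 4 units north of C: delta (east=+0, north=+4); B at (east=0, north=10).
  A is 4 units south of B: delta (east=+0, north=-4); A at (east=0, north=6).
Therefore A relative to E: (east=0, north=6).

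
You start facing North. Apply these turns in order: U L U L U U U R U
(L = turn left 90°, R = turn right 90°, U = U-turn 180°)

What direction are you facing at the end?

Answer: Final heading: West

Derivation:
Start: North
  U (U-turn (180°)) -> South
  L (left (90° counter-clockwise)) -> East
  U (U-turn (180°)) -> West
  L (left (90° counter-clockwise)) -> South
  U (U-turn (180°)) -> North
  U (U-turn (180°)) -> South
  U (U-turn (180°)) -> North
  R (right (90° clockwise)) -> East
  U (U-turn (180°)) -> West
Final: West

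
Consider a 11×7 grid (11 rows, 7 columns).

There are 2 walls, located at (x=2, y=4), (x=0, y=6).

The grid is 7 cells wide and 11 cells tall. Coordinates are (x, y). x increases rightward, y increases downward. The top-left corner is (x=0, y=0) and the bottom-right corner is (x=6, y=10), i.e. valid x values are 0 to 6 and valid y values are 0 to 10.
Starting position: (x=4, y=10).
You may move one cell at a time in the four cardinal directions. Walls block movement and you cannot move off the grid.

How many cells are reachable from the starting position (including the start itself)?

BFS flood-fill from (x=4, y=10):
  Distance 0: (x=4, y=10)
  Distance 1: (x=4, y=9), (x=3, y=10), (x=5, y=10)
  Distance 2: (x=4, y=8), (x=3, y=9), (x=5, y=9), (x=2, y=10), (x=6, y=10)
  Distance 3: (x=4, y=7), (x=3, y=8), (x=5, y=8), (x=2, y=9), (x=6, y=9), (x=1, y=10)
  Distance 4: (x=4, y=6), (x=3, y=7), (x=5, y=7), (x=2, y=8), (x=6, y=8), (x=1, y=9), (x=0, y=10)
  Distance 5: (x=4, y=5), (x=3, y=6), (x=5, y=6), (x=2, y=7), (x=6, y=7), (x=1, y=8), (x=0, y=9)
  Distance 6: (x=4, y=4), (x=3, y=5), (x=5, y=5), (x=2, y=6), (x=6, y=6), (x=1, y=7), (x=0, y=8)
  Distance 7: (x=4, y=3), (x=3, y=4), (x=5, y=4), (x=2, y=5), (x=6, y=5), (x=1, y=6), (x=0, y=7)
  Distance 8: (x=4, y=2), (x=3, y=3), (x=5, y=3), (x=6, y=4), (x=1, y=5)
  Distance 9: (x=4, y=1), (x=3, y=2), (x=5, y=2), (x=2, y=3), (x=6, y=3), (x=1, y=4), (x=0, y=5)
  Distance 10: (x=4, y=0), (x=3, y=1), (x=5, y=1), (x=2, y=2), (x=6, y=2), (x=1, y=3), (x=0, y=4)
  Distance 11: (x=3, y=0), (x=5, y=0), (x=2, y=1), (x=6, y=1), (x=1, y=2), (x=0, y=3)
  Distance 12: (x=2, y=0), (x=6, y=0), (x=1, y=1), (x=0, y=2)
  Distance 13: (x=1, y=0), (x=0, y=1)
  Distance 14: (x=0, y=0)
Total reachable: 75 (grid has 75 open cells total)

Answer: Reachable cells: 75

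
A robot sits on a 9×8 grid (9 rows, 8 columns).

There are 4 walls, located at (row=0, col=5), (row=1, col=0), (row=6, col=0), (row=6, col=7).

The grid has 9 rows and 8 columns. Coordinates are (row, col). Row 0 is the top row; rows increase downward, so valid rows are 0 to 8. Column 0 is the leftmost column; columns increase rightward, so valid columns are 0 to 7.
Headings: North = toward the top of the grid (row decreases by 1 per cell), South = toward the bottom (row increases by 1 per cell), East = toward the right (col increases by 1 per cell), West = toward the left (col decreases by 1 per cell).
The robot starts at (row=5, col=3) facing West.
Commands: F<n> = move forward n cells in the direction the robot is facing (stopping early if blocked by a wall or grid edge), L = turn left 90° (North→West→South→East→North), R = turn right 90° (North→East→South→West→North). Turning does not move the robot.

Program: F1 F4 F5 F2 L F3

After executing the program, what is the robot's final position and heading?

Start: (row=5, col=3), facing West
  F1: move forward 1, now at (row=5, col=2)
  F4: move forward 2/4 (blocked), now at (row=5, col=0)
  F5: move forward 0/5 (blocked), now at (row=5, col=0)
  F2: move forward 0/2 (blocked), now at (row=5, col=0)
  L: turn left, now facing South
  F3: move forward 0/3 (blocked), now at (row=5, col=0)
Final: (row=5, col=0), facing South

Answer: Final position: (row=5, col=0), facing South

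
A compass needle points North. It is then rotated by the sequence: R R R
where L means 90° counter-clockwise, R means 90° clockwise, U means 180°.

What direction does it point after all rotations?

Start: North
  R (right (90° clockwise)) -> East
  R (right (90° clockwise)) -> South
  R (right (90° clockwise)) -> West
Final: West

Answer: Final heading: West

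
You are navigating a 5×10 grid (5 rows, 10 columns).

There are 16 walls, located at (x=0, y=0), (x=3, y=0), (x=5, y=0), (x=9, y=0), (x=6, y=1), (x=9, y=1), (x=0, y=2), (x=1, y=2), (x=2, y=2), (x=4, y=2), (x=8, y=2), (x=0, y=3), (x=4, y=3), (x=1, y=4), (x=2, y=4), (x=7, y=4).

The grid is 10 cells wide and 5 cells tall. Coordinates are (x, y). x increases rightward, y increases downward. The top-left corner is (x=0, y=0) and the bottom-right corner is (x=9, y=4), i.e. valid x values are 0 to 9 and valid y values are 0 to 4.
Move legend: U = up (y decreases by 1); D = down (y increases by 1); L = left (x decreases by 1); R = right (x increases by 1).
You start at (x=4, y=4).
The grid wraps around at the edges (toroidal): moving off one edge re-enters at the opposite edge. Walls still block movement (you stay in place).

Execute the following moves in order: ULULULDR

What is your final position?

Answer: Final position: (x=2, y=3)

Derivation:
Start: (x=4, y=4)
  U (up): blocked, stay at (x=4, y=4)
  L (left): (x=4, y=4) -> (x=3, y=4)
  U (up): (x=3, y=4) -> (x=3, y=3)
  L (left): (x=3, y=3) -> (x=2, y=3)
  U (up): blocked, stay at (x=2, y=3)
  L (left): (x=2, y=3) -> (x=1, y=3)
  D (down): blocked, stay at (x=1, y=3)
  R (right): (x=1, y=3) -> (x=2, y=3)
Final: (x=2, y=3)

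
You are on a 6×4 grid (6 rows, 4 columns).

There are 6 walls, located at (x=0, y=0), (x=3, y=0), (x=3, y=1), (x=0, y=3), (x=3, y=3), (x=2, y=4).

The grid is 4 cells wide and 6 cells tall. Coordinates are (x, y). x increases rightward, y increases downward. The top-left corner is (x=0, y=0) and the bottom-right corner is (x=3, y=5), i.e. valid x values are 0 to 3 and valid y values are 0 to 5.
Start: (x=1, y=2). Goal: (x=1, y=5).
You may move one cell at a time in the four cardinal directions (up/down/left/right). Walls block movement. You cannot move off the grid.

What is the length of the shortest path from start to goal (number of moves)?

BFS from (x=1, y=2) until reaching (x=1, y=5):
  Distance 0: (x=1, y=2)
  Distance 1: (x=1, y=1), (x=0, y=2), (x=2, y=2), (x=1, y=3)
  Distance 2: (x=1, y=0), (x=0, y=1), (x=2, y=1), (x=3, y=2), (x=2, y=3), (x=1, y=4)
  Distance 3: (x=2, y=0), (x=0, y=4), (x=1, y=5)  <- goal reached here
One shortest path (3 moves): (x=1, y=2) -> (x=1, y=3) -> (x=1, y=4) -> (x=1, y=5)

Answer: Shortest path length: 3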